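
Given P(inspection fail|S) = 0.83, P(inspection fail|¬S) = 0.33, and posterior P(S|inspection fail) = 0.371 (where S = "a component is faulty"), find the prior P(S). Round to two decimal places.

In odds form, posterior odds = prior odds × likelihood ratio, so prior odds = posterior odds ÷ LR.
Posterior odds = 0.371/(1−0.371) = 0.5898. LR = 0.83/0.33 = 2.5152.
Prior odds = 0.5898/2.5152 = 0.2345, so P(S) = 0.2345/(1+0.2345) ≈ 0.19.

P(S) = 0.19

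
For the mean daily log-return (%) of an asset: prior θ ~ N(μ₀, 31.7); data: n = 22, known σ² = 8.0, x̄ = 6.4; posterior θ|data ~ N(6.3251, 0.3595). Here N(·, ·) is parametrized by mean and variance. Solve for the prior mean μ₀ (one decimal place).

With known observation variance, the Normal–Normal posterior has precision τ_n = τ₀ + n/σ² and mean μ_n = (τ₀μ₀ + (n/σ²)x̄)/τ_n.
Here τ₀ = 1/31.7 = 0.031546 and τ_data = 22/8.0 = 2.750000, so τ_n = 2.781546.
Rearranging for μ₀: μ₀ = (μ_n·τ_n − τ_data·x̄)/τ₀ = (6.3251·2.781546 − 2.750000·6.4) / 0.031546 = -0.006443/0.031546 ≈ -0.2.

μ₀ = -0.2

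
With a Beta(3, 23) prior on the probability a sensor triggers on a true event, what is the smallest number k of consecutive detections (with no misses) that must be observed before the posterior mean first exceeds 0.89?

After k detections and 0 misses the posterior is Beta(3+k, 23), with mean (3+k)/(3+23+k).
Set (3+k)/(26+k) > 0.89 and solve: k > (0.89·26 − 3)/(1 − 0.89) = 183.091.
The smallest integer exceeding 183.091 is 184, and checking k=184: (187)/(210) = 0.8905 > 0.89.

k = 184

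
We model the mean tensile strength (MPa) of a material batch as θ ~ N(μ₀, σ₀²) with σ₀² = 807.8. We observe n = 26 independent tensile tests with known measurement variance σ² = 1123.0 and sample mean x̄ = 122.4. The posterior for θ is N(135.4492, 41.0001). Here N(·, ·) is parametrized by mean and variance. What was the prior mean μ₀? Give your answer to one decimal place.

μ₀ = 379.5

The posterior mean is a precision-weighted average: μ_n = (τ₀μ₀ + τ_data·x̄)/(τ₀+τ_data), with τ₀=1/σ₀² and τ_data=n/σ².
Here τ₀ = 1/807.8 = 0.001238 and τ_data = 26/1123.0 = 0.023152, so τ_n = 0.024390.
Rearranging for μ₀: μ₀ = (μ_n·τ_n − τ_data·x̄)/τ₀ = (135.4492·0.024390 − 0.023152·122.4) / 0.001238 = 0.469801/0.001238 ≈ 379.5.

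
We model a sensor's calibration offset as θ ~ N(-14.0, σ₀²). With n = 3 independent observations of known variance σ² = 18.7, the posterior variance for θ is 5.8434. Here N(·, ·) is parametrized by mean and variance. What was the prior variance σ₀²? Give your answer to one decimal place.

Posterior precision equals prior precision plus data precision: 1/σ_n² = 1/σ₀² + n/σ².
So 1/σ₀² = 1/5.8434 − 3/18.7 = 0.171133 − 0.160428 = 0.010705.
Hence σ₀² = 1/0.010705 ≈ 93.4.

σ₀² = 93.4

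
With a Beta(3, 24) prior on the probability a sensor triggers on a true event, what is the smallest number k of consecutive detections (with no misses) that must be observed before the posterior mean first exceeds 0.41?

After k detections and 0 misses the posterior is Beta(3+k, 24), with mean (3+k)/(3+24+k).
Set (3+k)/(27+k) > 0.41 and solve: k > (0.41·27 − 3)/(1 − 0.41) = 13.678.
The smallest integer exceeding 13.678 is 14.

k = 14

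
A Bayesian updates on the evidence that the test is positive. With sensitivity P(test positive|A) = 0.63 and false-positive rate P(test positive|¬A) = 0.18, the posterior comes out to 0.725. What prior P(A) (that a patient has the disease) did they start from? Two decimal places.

P(A) = 0.43

Bayes' rule in odds form gives O(A|E) = O(A)·[P(E|A)/P(E|¬A)], hence O(A) = O(A|E)/LR.
Posterior odds = 0.725/(1−0.725) = 2.6364. LR = 0.63/0.18 = 3.5000.
Prior odds = 2.6364/3.5000 = 0.7533, so P(A) = 0.7533/(1+0.7533) ≈ 0.43.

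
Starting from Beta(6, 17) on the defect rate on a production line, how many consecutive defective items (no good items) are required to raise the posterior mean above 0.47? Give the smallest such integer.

After k defective items and 0 good items the posterior is Beta(6+k, 17), with mean (6+k)/(6+17+k).
Set (6+k)/(23+k) > 0.47 and solve: k > (0.47·23 − 6)/(1 − 0.47) = 9.075.
The smallest integer exceeding 9.075 is 10.

k = 10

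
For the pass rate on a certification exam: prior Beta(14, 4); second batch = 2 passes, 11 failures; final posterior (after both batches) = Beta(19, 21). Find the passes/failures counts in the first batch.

Sequential conjugate updates are equivalent to a single update on the pooled data, so total successes = posterior α − prior α and total failures = posterior β − prior β.
Total across both batches: 19−14=5 passes, 21−4=17 failures.
Subtract the second batch: 5−2=3 passes and 17−11=6 failures.

3 passes and 6 failures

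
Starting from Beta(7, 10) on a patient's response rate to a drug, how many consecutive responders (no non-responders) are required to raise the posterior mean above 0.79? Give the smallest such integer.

k = 31

After k responders and 0 non-responders the posterior is Beta(7+k, 10), with mean (7+k)/(7+10+k).
Set (7+k)/(17+k) > 0.79 and solve: k > (0.79·17 − 7)/(1 − 0.79) = 30.619.
The smallest integer exceeding 30.619 is 31, and checking k=31: (38)/(48) = 0.7917 > 0.79.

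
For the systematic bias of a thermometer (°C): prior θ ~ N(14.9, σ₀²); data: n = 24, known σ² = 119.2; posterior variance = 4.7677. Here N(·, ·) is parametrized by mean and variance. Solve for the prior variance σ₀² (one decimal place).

σ₀² = 119.0

For the Normal–Normal model with known σ², precisions add: τ_n = τ₀ + n/σ².
So 1/σ₀² = 1/4.7677 − 24/119.2 = 0.209745 − 0.201342 = 0.008403.
Hence σ₀² = 1/0.008403 ≈ 119.0.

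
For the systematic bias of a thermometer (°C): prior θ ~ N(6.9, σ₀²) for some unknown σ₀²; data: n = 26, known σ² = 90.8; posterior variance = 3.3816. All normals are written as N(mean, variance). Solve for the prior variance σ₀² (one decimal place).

Posterior precision equals prior precision plus data precision: 1/σ_n² = 1/σ₀² + n/σ².
So 1/σ₀² = 1/3.3816 − 26/90.8 = 0.295718 − 0.286344 = 0.009374.
Hence σ₀² = 1/0.009374 ≈ 106.7.

σ₀² = 106.7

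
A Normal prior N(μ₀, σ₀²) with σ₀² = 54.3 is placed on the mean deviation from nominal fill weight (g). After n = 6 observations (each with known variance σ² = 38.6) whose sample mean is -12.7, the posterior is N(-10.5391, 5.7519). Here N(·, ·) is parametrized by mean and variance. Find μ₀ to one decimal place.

μ₀ = 7.7

The posterior mean is a precision-weighted average: μ_n = (τ₀μ₀ + τ_data·x̄)/(τ₀+τ_data), with τ₀=1/σ₀² and τ_data=n/σ².
Here τ₀ = 1/54.3 = 0.018416 and τ_data = 6/38.6 = 0.155440, so τ_n = 0.173856.
Rearranging for μ₀: μ₀ = (μ_n·τ_n − τ_data·x̄)/τ₀ = (-10.5391·0.173856 − 0.155440·-12.7) / 0.018416 = 0.141802/0.018416 ≈ 7.7.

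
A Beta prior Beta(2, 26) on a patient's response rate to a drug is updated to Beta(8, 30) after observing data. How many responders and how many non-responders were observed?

6 responders and 4 non-responders

Under Beta–binomial conjugacy the posterior parameters are (α+s, β+f).
So s = 8 − 2 = 6 and f = 30 − 26 = 4.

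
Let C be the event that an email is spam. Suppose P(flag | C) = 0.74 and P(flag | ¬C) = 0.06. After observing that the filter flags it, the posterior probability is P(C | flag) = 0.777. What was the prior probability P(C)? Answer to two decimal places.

In odds form, posterior odds = prior odds × likelihood ratio, so prior odds = posterior odds ÷ LR.
Posterior odds = 0.777/(1−0.777) = 3.4843. LR = 0.74/0.06 = 12.3333.
Prior odds = 3.4843/12.3333 = 0.2825, so P(C) = 0.2825/(1+0.2825) ≈ 0.22.

P(C) = 0.22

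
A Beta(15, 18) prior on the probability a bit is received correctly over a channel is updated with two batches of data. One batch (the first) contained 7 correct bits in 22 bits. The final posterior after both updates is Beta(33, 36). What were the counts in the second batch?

11 correct bits and 3 errors

Sequential conjugate updates are equivalent to a single update on the pooled data, so total successes = posterior α − prior α and total failures = posterior β − prior β.
Total across both batches: 33−15=18 correct bits, 36−18=18 errors.
Subtract the first batch: 18−7=11 correct bits and 18−15=3 errors.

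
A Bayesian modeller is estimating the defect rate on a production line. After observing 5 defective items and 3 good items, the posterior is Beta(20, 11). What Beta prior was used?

Beta(15, 8)

Beta is conjugate to the binomial likelihood: posterior = Beta(a+s, b+f).
Subtract the data counts: 20−5=15, 11−3=8.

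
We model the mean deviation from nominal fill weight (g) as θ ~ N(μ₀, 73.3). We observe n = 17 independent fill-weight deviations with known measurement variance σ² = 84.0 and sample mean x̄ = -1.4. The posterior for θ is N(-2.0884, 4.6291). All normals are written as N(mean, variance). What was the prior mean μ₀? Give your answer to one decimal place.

μ₀ = -12.3

With known observation variance, the Normal–Normal posterior has precision τ_n = τ₀ + n/σ² and mean μ_n = (τ₀μ₀ + (n/σ²)x̄)/τ_n.
Here τ₀ = 1/73.3 = 0.013643 and τ_data = 17/84.0 = 0.202381, so τ_n = 0.216024.
Rearranging for μ₀: μ₀ = (μ_n·τ_n − τ_data·x̄)/τ₀ = (-2.0884·0.216024 − 0.202381·-1.4) / 0.013643 = -0.167811/0.013643 ≈ -12.3.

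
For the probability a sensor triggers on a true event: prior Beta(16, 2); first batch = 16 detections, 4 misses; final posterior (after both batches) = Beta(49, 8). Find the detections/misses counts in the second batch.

17 detections and 2 misses

Sequential conjugate updates are equivalent to a single update on the pooled data, so total successes = posterior α − prior α and total failures = posterior β − prior β.
Total across both batches: 49−16=33 detections, 8−2=6 misses.
Subtract the first batch: 33−16=17 detections and 6−4=2 misses.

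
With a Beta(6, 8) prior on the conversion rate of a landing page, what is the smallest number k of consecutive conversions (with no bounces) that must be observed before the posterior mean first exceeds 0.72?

After k conversions and 0 bounces the posterior is Beta(6+k, 8), with mean (6+k)/(6+8+k).
Set (6+k)/(14+k) > 0.72 and solve: k > (0.72·14 − 6)/(1 − 0.72) = 14.571.
The smallest integer exceeding 14.571 is 15.

k = 15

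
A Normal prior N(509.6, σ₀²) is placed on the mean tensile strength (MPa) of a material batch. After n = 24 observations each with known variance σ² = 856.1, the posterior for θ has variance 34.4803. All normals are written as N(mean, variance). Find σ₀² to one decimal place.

Posterior precision equals prior precision plus data precision: 1/σ_n² = 1/σ₀² + n/σ².
So 1/σ₀² = 1/34.4803 − 24/856.1 = 0.029002 − 0.028034 = 0.000968.
Hence σ₀² = 1/0.000968 ≈ 1033.1.

σ₀² = 1033.1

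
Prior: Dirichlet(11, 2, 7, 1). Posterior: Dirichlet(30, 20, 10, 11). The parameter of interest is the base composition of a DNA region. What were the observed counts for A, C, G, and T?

For a Dirichlet(α) prior with multinomial counts c, the posterior is Dirichlet(α + c) componentwise.
Counts are posterior − prior componentwise: 30−11=19, 20−2=18, 10−7=3, 11−1=10.

counts (19, 18, 3, 10)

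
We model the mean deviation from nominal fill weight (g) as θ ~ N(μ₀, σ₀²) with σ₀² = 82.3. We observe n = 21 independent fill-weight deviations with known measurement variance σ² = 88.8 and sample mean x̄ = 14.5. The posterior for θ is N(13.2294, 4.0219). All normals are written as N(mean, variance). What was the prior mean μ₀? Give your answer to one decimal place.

μ₀ = -11.5

The posterior mean is a precision-weighted average: μ_n = (τ₀μ₀ + τ_data·x̄)/(τ₀+τ_data), with τ₀=1/σ₀² and τ_data=n/σ².
Here τ₀ = 1/82.3 = 0.012151 and τ_data = 21/88.8 = 0.236486, so τ_n = 0.248637.
Rearranging for μ₀: μ₀ = (μ_n·τ_n − τ_data·x̄)/τ₀ = (13.2294·0.248637 − 0.236486·14.5) / 0.012151 = -0.139729/0.012151 ≈ -11.5.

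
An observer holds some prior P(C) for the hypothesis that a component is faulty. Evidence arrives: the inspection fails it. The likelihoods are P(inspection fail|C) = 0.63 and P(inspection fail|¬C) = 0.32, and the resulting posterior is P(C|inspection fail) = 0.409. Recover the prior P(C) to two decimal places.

P(C) = 0.26

In odds form, posterior odds = prior odds × likelihood ratio, so prior odds = posterior odds ÷ LR.
Posterior odds = 0.409/(1−0.409) = 0.6920. LR = 0.63/0.32 = 1.9688.
Prior odds = 0.6920/1.9688 = 0.3515, so P(C) = 0.3515/(1+0.3515) ≈ 0.26.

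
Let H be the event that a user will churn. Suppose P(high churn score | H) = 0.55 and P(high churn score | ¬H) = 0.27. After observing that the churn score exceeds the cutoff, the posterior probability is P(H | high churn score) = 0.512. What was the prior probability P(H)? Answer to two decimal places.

Bayes' rule in odds form gives O(H|E) = O(H)·[P(E|H)/P(E|¬H)], hence O(H) = O(H|E)/LR.
Posterior odds = 0.512/(1−0.512) = 1.0492. LR = 0.55/0.27 = 2.0370.
Prior odds = 1.0492/2.0370 = 0.5151, so P(H) = 0.5151/(1+0.5151) ≈ 0.34.

P(H) = 0.34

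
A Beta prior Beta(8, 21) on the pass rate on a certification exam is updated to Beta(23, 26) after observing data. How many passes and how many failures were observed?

Beta is conjugate to the binomial likelihood: posterior = Beta(a+s, b+f).
Match parameters: s=23−8=15, f=26−21=5.

15 passes and 5 failures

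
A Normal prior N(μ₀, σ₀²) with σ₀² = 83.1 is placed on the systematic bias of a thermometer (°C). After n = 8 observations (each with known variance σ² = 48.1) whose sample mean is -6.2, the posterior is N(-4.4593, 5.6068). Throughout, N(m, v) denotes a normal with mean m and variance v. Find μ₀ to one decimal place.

μ₀ = 19.6

With known observation variance, the Normal–Normal posterior has precision τ_n = τ₀ + n/σ² and mean μ_n = (τ₀μ₀ + (n/σ²)x̄)/τ_n.
Here τ₀ = 1/83.1 = 0.012034 and τ_data = 8/48.1 = 0.166320, so τ_n = 0.178354.
Rearranging for μ₀: μ₀ = (μ_n·τ_n − τ_data·x̄)/τ₀ = (-4.4593·0.178354 − 0.166320·-6.2) / 0.012034 = 0.235850/0.012034 ≈ 19.6.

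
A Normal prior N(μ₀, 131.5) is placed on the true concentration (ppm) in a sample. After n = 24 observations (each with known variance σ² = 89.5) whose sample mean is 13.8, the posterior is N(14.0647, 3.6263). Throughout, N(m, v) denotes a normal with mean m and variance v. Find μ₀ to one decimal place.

μ₀ = 23.4

The posterior mean is a precision-weighted average: μ_n = (τ₀μ₀ + τ_data·x̄)/(τ₀+τ_data), with τ₀=1/σ₀² and τ_data=n/σ².
Here τ₀ = 1/131.5 = 0.007605 and τ_data = 24/89.5 = 0.268156, so τ_n = 0.275761.
Rearranging for μ₀: μ₀ = (μ_n·τ_n − τ_data·x̄)/τ₀ = (14.0647·0.275761 − 0.268156·13.8) / 0.007605 = 0.177943/0.007605 ≈ 23.4.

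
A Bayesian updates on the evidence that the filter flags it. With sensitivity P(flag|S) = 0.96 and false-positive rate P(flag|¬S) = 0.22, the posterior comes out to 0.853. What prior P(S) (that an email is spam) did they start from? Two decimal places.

P(S) = 0.57

In odds form, posterior odds = prior odds × likelihood ratio, so prior odds = posterior odds ÷ LR.
Posterior odds = 0.853/(1−0.853) = 5.8027. LR = 0.96/0.22 = 4.3636.
Prior odds = 5.8027/4.3636 = 1.3298, so P(S) = 1.3298/(1+1.3298) ≈ 0.57.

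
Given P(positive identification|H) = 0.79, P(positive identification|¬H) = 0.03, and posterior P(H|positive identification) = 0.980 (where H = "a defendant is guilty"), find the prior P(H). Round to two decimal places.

P(H) = 0.65

Bayes' rule in odds form gives O(H|E) = O(H)·[P(E|H)/P(E|¬H)], hence O(H) = O(H|E)/LR.
Posterior odds = 0.980/(1−0.980) = 49.0000. LR = 0.79/0.03 = 26.3333.
Prior odds = 49.0000/26.3333 = 1.8608, so P(H) = 1.8608/(1+1.8608) ≈ 0.65.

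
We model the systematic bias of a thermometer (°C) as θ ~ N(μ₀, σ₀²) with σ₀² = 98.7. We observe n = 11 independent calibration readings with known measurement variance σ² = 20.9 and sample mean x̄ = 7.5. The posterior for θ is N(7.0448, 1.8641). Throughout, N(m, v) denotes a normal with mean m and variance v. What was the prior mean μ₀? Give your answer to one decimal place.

With known observation variance, the Normal–Normal posterior has precision τ_n = τ₀ + n/σ² and mean μ_n = (τ₀μ₀ + (n/σ²)x̄)/τ_n.
Here τ₀ = 1/98.7 = 0.010132 and τ_data = 11/20.9 = 0.526316, so τ_n = 0.536448.
Rearranging for μ₀: μ₀ = (μ_n·τ_n − τ_data·x̄)/τ₀ = (7.0448·0.536448 − 0.526316·7.5) / 0.010132 = -0.168201/0.010132 ≈ -16.6.

μ₀ = -16.6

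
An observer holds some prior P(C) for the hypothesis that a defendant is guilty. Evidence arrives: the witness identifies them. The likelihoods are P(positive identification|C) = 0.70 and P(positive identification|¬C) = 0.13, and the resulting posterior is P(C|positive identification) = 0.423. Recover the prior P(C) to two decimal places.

P(C) = 0.12

In odds form, posterior odds = prior odds × likelihood ratio, so prior odds = posterior odds ÷ LR.
Posterior odds = 0.423/(1−0.423) = 0.7331. LR = 0.70/0.13 = 5.3846.
Prior odds = 0.7331/5.3846 = 0.1361, so P(C) = 0.1361/(1+0.1361) ≈ 0.12.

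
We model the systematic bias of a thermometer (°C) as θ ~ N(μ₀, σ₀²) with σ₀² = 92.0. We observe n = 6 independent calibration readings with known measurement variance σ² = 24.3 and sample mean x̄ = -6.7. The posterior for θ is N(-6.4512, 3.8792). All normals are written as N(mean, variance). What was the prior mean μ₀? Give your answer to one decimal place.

μ₀ = -0.8

The posterior mean is a precision-weighted average: μ_n = (τ₀μ₀ + τ_data·x̄)/(τ₀+τ_data), with τ₀=1/σ₀² and τ_data=n/σ².
Here τ₀ = 1/92.0 = 0.010870 and τ_data = 6/24.3 = 0.246914, so τ_n = 0.257784.
Rearranging for μ₀: μ₀ = (μ_n·τ_n − τ_data·x̄)/τ₀ = (-6.4512·0.257784 − 0.246914·-6.7) / 0.010870 = -0.008692/0.010870 ≈ -0.8.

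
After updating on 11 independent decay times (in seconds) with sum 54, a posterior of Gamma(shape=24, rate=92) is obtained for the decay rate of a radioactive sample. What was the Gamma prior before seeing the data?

Gamma(shape=13, rate=38)

Gamma–exponential conjugacy: posterior shape = α + n, posterior rate = β + Σtᵢ.
So α = 24 − 11 = 13 and β = 92 − 54 = 38.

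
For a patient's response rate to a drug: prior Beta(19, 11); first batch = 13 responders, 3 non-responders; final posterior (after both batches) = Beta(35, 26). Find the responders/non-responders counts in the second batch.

3 responders and 12 non-responders

Sequential conjugate updates are equivalent to a single update on the pooled data, so total successes = posterior α − prior α and total failures = posterior β − prior β.
Total across both batches: 35−19=16 responders, 26−11=15 non-responders.
Subtract the first batch: 16−13=3 responders and 15−3=12 non-responders.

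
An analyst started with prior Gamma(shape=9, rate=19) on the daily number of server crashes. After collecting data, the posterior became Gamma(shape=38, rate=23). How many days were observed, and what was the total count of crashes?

n = 4 days with total 29 crashes

A Gamma(α, β) prior (rate parametrization) on a Poisson rate with n observations summing to S gives posterior Gamma(α+S, β+n).
Matching: Σxᵢ = 38 − 9 = 29 and n = 23 − 19 = 4.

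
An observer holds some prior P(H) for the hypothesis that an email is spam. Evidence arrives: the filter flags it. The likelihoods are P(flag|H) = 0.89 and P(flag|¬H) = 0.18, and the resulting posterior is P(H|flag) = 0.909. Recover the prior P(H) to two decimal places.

P(H) = 0.67

Bayes' rule in odds form gives O(H|E) = O(H)·[P(E|H)/P(E|¬H)], hence O(H) = O(H|E)/LR.
Posterior odds = 0.909/(1−0.909) = 9.9890. LR = 0.89/0.18 = 4.9444.
Prior odds = 9.9890/4.9444 = 2.0203, so P(H) = 2.0203/(1+2.0203) ≈ 0.67.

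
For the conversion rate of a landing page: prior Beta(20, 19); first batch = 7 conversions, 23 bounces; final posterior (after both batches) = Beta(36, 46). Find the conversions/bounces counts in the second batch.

Sequential conjugate updates are equivalent to a single update on the pooled data, so total successes = posterior α − prior α and total failures = posterior β − prior β.
Total across both batches: 36−20=16 conversions, 46−19=27 bounces.
Subtract the first batch: 16−7=9 conversions and 27−23=4 bounces.

9 conversions and 4 bounces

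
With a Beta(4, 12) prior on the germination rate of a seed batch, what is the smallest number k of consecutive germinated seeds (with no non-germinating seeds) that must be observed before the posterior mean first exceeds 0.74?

k = 31

After k germinated seeds and 0 non-germinating seeds the posterior is Beta(4+k, 12), with mean (4+k)/(4+12+k).
Set (4+k)/(16+k) > 0.74 and solve: k > (0.74·16 − 4)/(1 − 0.74) = 30.154.
The smallest integer exceeding 30.154 is 31, and checking k=31: (35)/(47) = 0.7447 > 0.74.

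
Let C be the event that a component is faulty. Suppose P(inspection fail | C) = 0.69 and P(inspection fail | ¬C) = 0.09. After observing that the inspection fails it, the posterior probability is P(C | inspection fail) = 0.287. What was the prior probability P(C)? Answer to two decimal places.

Bayes' rule in odds form gives O(C|E) = O(C)·[P(E|C)/P(E|¬C)], hence O(C) = O(C|E)/LR.
Posterior odds = 0.287/(1−0.287) = 0.4025. LR = 0.69/0.09 = 7.6667.
Prior odds = 0.4025/7.6667 = 0.0525, so P(C) = 0.0525/(1+0.0525) ≈ 0.05.

P(C) = 0.05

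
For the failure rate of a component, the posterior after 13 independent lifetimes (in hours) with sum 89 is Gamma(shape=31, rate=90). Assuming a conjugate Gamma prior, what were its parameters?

Gamma–exponential conjugacy: posterior shape = α + n, posterior rate = β + Σtᵢ.
So α = 31 − 13 = 18 and β = 90 − 89 = 1.

Gamma(shape=18, rate=1)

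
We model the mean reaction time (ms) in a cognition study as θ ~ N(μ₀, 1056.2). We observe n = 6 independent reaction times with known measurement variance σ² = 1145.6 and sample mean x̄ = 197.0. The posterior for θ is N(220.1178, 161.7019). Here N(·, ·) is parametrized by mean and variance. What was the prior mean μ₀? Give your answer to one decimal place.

With known observation variance, the Normal–Normal posterior has precision τ_n = τ₀ + n/σ² and mean μ_n = (τ₀μ₀ + (n/σ²)x̄)/τ_n.
Here τ₀ = 1/1056.2 = 0.000947 and τ_data = 6/1145.6 = 0.005237, so τ_n = 0.006184.
Rearranging for μ₀: μ₀ = (μ_n·τ_n − τ_data·x̄)/τ₀ = (220.1178·0.006184 − 0.005237·197.0) / 0.000947 = 0.329519/0.000947 ≈ 348.0.

μ₀ = 348.0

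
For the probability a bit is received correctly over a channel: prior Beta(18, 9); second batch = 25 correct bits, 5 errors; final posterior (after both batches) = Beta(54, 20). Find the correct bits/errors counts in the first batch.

11 correct bits and 6 errors

Because Beta–binomial updating is additive in the counts, the combined data contributed (α_post−α_prior, β_post−β_prior) successes and failures.
Total across both batches: 54−18=36 correct bits, 20−9=11 errors.
Subtract the second batch: 36−25=11 correct bits and 11−5=6 errors.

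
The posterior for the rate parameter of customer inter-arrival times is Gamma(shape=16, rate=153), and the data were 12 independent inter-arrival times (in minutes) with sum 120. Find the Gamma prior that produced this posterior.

Gamma(shape=4, rate=33)

For an exponential likelihood with a Gamma(α, β) prior on the rate, n observations with total T give posterior Gamma(α+n, β+T).
So α = 16 − 12 = 4 and β = 153 − 120 = 33.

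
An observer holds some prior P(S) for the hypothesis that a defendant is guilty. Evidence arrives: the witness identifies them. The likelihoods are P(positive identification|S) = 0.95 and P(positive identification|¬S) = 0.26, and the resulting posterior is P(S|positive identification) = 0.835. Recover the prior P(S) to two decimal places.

P(S) = 0.58

Bayes' rule in odds form gives O(S|E) = O(S)·[P(E|S)/P(E|¬S)], hence O(S) = O(S|E)/LR.
Posterior odds = 0.835/(1−0.835) = 5.0606. LR = 0.95/0.26 = 3.6538.
Prior odds = 5.0606/3.6538 = 1.3850, so P(S) = 1.3850/(1+1.3850) ≈ 0.58.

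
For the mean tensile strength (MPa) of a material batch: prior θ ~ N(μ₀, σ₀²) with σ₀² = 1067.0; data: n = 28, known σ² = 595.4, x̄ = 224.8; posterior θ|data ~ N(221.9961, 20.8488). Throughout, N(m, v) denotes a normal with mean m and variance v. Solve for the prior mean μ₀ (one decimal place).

μ₀ = 81.3

With known observation variance, the Normal–Normal posterior has precision τ_n = τ₀ + n/σ² and mean μ_n = (τ₀μ₀ + (n/σ²)x̄)/τ_n.
Here τ₀ = 1/1067.0 = 0.000937 and τ_data = 28/595.4 = 0.047027, so τ_n = 0.047964.
Rearranging for μ₀: μ₀ = (μ_n·τ_n − τ_data·x̄)/τ₀ = (221.9961·0.047964 − 0.047027·224.8) / 0.000937 = 0.076151/0.000937 ≈ 81.3.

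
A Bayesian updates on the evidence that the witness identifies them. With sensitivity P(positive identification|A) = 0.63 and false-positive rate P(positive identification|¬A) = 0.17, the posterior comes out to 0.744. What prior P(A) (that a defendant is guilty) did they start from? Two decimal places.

P(A) = 0.44

In odds form, posterior odds = prior odds × likelihood ratio, so prior odds = posterior odds ÷ LR.
Posterior odds = 0.744/(1−0.744) = 2.9062. LR = 0.63/0.17 = 3.7059.
Prior odds = 2.9062/3.7059 = 0.7842, so P(A) = 0.7842/(1+0.7842) ≈ 0.44.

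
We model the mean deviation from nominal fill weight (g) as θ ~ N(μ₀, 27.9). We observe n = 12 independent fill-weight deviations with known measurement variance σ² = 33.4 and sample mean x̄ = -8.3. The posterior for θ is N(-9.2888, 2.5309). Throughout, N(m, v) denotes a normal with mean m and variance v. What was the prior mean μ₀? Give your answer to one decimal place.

μ₀ = -19.2

The posterior mean is a precision-weighted average: μ_n = (τ₀μ₀ + τ_data·x̄)/(τ₀+τ_data), with τ₀=1/σ₀² and τ_data=n/σ².
Here τ₀ = 1/27.9 = 0.035842 and τ_data = 12/33.4 = 0.359281, so τ_n = 0.395123.
Rearranging for μ₀: μ₀ = (μ_n·τ_n − τ_data·x̄)/τ₀ = (-9.2888·0.395123 − 0.359281·-8.3) / 0.035842 = -0.688186/0.035842 ≈ -19.2.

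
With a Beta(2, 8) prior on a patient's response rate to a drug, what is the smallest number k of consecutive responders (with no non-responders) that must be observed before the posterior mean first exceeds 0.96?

After k responders and 0 non-responders the posterior is Beta(2+k, 8), with mean (2+k)/(2+8+k).
Set (2+k)/(10+k) > 0.96 and solve: k > (0.96·10 − 2)/(1 − 0.96) = 190.000.
The smallest integer exceeding 190.000 is 191, and checking k=191: (193)/(201) = 0.9602 > 0.96.

k = 191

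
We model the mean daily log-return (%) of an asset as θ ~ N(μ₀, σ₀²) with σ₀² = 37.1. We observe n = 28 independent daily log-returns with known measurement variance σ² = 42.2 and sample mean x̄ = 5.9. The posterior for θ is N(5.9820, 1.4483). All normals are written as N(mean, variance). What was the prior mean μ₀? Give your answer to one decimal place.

μ₀ = 8.0

With known observation variance, the Normal–Normal posterior has precision τ_n = τ₀ + n/σ² and mean μ_n = (τ₀μ₀ + (n/σ²)x̄)/τ_n.
Here τ₀ = 1/37.1 = 0.026954 and τ_data = 28/42.2 = 0.663507, so τ_n = 0.690461.
Rearranging for μ₀: μ₀ = (μ_n·τ_n − τ_data·x̄)/τ₀ = (5.9820·0.690461 − 0.663507·5.9) / 0.026954 = 0.215646/0.026954 ≈ 8.0.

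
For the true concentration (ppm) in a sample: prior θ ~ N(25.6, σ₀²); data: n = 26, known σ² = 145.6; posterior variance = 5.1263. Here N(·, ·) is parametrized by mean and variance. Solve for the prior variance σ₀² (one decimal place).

σ₀² = 60.6

For the Normal–Normal model with known σ², precisions add: τ_n = τ₀ + n/σ².
So 1/σ₀² = 1/5.1263 − 26/145.6 = 0.195072 − 0.178571 = 0.016501.
Hence σ₀² = 1/0.016501 ≈ 60.6.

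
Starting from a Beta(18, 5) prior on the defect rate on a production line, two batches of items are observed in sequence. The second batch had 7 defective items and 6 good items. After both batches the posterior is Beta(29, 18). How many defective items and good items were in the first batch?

Because Beta–binomial updating is additive in the counts, the combined data contributed (α_post−α_prior, β_post−β_prior) successes and failures.
Total across both batches: 29−18=11 defective items, 18−5=13 good items.
Subtract the second batch: 11−7=4 defective items and 13−6=7 good items.

4 defective items and 7 good items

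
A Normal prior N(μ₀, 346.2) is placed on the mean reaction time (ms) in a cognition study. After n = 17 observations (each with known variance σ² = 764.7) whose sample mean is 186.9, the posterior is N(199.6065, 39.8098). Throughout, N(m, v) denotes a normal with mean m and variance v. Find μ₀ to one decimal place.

μ₀ = 297.4

With known observation variance, the Normal–Normal posterior has precision τ_n = τ₀ + n/σ² and mean μ_n = (τ₀μ₀ + (n/σ²)x̄)/τ_n.
Here τ₀ = 1/346.2 = 0.002889 and τ_data = 17/764.7 = 0.022231, so τ_n = 0.025120.
Rearranging for μ₀: μ₀ = (μ_n·τ_n − τ_data·x̄)/τ₀ = (199.6065·0.025120 − 0.022231·186.9) / 0.002889 = 0.859141/0.002889 ≈ 297.4.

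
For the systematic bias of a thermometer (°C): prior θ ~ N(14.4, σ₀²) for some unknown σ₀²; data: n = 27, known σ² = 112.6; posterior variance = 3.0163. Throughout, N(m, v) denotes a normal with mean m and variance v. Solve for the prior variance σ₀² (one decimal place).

For the Normal–Normal model with known σ², precisions add: τ_n = τ₀ + n/σ².
So 1/σ₀² = 1/3.0163 − 27/112.6 = 0.331532 − 0.239787 = 0.091745.
Hence σ₀² = 1/0.091745 ≈ 10.9.

σ₀² = 10.9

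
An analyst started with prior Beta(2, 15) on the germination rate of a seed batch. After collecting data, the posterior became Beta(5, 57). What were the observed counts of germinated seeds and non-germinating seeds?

3 germinated seeds and 42 non-germinating seeds

A Beta(a, b) prior with s successes and f failures in binomial data gives a Beta(a+s, b+f) posterior.
So s = 5 − 2 = 3 and f = 57 − 15 = 42.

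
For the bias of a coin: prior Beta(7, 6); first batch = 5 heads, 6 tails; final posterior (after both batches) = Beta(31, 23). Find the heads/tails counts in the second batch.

Sequential conjugate updates are equivalent to a single update on the pooled data, so total successes = posterior α − prior α and total failures = posterior β − prior β.
Total across both batches: 31−7=24 heads, 23−6=17 tails.
Subtract the first batch: 24−5=19 heads and 17−6=11 tails.

19 heads and 11 tails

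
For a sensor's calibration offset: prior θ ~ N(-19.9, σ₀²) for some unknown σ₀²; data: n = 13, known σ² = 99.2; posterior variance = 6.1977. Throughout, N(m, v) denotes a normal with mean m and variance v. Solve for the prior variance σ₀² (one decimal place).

σ₀² = 33.0

For the Normal–Normal model with known σ², precisions add: τ_n = τ₀ + n/σ².
So 1/σ₀² = 1/6.1977 − 13/99.2 = 0.161350 − 0.131048 = 0.030302.
Hence σ₀² = 1/0.030302 ≈ 33.0.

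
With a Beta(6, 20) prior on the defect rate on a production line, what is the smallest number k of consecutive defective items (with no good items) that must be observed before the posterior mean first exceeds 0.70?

After k defective items and 0 good items the posterior is Beta(6+k, 20), with mean (6+k)/(6+20+k).
Set (6+k)/(26+k) > 0.70 and solve: k > (0.70·26 − 6)/(1 − 0.70) = 40.667.
The smallest integer exceeding 40.667 is 41, and checking k=41: (47)/(67) = 0.7015 > 0.70.

k = 41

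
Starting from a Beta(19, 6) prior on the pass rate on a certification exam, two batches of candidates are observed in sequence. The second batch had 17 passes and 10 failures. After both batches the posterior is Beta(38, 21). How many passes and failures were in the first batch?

2 passes and 5 failures

Sequential conjugate updates are equivalent to a single update on the pooled data, so total successes = posterior α − prior α and total failures = posterior β − prior β.
Total across both batches: 38−19=19 passes, 21−6=15 failures.
Subtract the second batch: 19−17=2 passes and 15−10=5 failures.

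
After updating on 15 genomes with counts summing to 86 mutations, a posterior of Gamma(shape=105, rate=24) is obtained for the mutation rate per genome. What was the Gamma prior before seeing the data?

A Gamma(α, β) prior (rate parametrization) on a Poisson rate with n observations summing to S gives posterior Gamma(α+S, β+n).
So α = 105 − 86 = 19 and β = 24 − 15 = 9.

Gamma(shape=19, rate=9)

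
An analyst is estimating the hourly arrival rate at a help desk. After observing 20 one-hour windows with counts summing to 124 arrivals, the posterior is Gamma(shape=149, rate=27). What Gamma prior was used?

A Gamma(α, β) prior (rate parametrization) on a Poisson rate with n observations summing to S gives posterior Gamma(α+S, β+n).
So α = 149 − 124 = 25 and β = 27 − 20 = 7.

Gamma(shape=25, rate=7)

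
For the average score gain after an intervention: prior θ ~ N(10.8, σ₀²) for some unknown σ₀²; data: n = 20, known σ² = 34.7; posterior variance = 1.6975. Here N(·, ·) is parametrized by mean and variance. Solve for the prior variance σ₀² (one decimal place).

For the Normal–Normal model with known σ², precisions add: τ_n = τ₀ + n/σ².
So 1/σ₀² = 1/1.6975 − 20/34.7 = 0.589102 − 0.576369 = 0.012733.
Hence σ₀² = 1/0.012733 ≈ 78.5.

σ₀² = 78.5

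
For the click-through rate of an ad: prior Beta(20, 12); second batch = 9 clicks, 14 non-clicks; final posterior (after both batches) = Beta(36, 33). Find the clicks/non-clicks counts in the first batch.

7 clicks and 7 non-clicks

Sequential conjugate updates are equivalent to a single update on the pooled data, so total successes = posterior α − prior α and total failures = posterior β − prior β.
Total across both batches: 36−20=16 clicks, 33−12=21 non-clicks.
Subtract the second batch: 16−9=7 clicks and 21−14=7 non-clicks.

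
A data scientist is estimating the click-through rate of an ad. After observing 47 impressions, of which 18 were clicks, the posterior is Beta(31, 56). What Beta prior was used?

A Beta(a, b) prior with s successes and f failures in binomial data gives a Beta(a+s, b+f) posterior.
Subtract the data counts: 31−18=13, 56−29=27.

Beta(13, 27)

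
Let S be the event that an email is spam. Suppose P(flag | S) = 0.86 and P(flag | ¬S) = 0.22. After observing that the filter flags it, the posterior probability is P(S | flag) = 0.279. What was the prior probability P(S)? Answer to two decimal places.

Bayes' rule in odds form gives O(S|E) = O(S)·[P(E|S)/P(E|¬S)], hence O(S) = O(S|E)/LR.
Posterior odds = 0.279/(1−0.279) = 0.3870. LR = 0.86/0.22 = 3.9091.
Prior odds = 0.3870/3.9091 = 0.0990, so P(S) = 0.0990/(1+0.0990) ≈ 0.09.

P(S) = 0.09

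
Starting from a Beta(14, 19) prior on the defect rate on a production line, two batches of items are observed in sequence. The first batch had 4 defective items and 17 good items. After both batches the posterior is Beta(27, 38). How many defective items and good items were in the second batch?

Because Beta–binomial updating is additive in the counts, the combined data contributed (α_post−α_prior, β_post−β_prior) successes and failures.
Total across both batches: 27−14=13 defective items, 38−19=19 good items.
Subtract the first batch: 13−4=9 defective items and 19−17=2 good items.

9 defective items and 2 good items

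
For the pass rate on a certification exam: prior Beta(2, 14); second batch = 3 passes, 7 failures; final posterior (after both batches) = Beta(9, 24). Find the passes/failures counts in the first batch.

Sequential conjugate updates are equivalent to a single update on the pooled data, so total successes = posterior α − prior α and total failures = posterior β − prior β.
Total across both batches: 9−2=7 passes, 24−14=10 failures.
Subtract the second batch: 7−3=4 passes and 10−7=3 failures.

4 passes and 3 failures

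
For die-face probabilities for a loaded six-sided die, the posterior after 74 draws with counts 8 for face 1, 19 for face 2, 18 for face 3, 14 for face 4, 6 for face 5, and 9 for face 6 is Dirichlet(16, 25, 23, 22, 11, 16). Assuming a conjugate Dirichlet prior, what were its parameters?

For a Dirichlet(α) prior with multinomial counts c, the posterior is Dirichlet(α + c) componentwise.
Subtract each count from the matching posterior parameter: 16−8=8, 25−19=6, 23−18=5, 22−14=8, 11−6=5, 16−9=7.

Dirichlet(8, 6, 5, 8, 5, 7)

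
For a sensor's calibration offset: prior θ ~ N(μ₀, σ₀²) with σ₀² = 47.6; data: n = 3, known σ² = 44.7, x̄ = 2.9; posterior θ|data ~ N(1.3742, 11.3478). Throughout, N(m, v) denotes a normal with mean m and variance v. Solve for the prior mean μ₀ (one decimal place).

With known observation variance, the Normal–Normal posterior has precision τ_n = τ₀ + n/σ² and mean μ_n = (τ₀μ₀ + (n/σ²)x̄)/τ_n.
Here τ₀ = 1/47.6 = 0.021008 and τ_data = 3/44.7 = 0.067114, so τ_n = 0.088122.
Rearranging for μ₀: μ₀ = (μ_n·τ_n − τ_data·x̄)/τ₀ = (1.3742·0.088122 − 0.067114·2.9) / 0.021008 = -0.073533/0.021008 ≈ -3.5.

μ₀ = -3.5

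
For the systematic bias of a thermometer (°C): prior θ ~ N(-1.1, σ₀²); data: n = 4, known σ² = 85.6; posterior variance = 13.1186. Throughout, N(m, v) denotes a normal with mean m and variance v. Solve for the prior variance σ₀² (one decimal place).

σ₀² = 33.9

For the Normal–Normal model with known σ², precisions add: τ_n = τ₀ + n/σ².
So 1/σ₀² = 1/13.1186 − 4/85.6 = 0.076228 − 0.046729 = 0.029499.
Hence σ₀² = 1/0.029499 ≈ 33.9.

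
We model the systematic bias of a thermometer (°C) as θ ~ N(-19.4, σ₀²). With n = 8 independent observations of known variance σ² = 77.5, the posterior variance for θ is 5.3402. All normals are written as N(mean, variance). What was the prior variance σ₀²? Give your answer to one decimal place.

Posterior precision equals prior precision plus data precision: 1/σ_n² = 1/σ₀² + n/σ².
So 1/σ₀² = 1/5.3402 − 8/77.5 = 0.187259 − 0.103226 = 0.084033.
Hence σ₀² = 1/0.084033 ≈ 11.9.

σ₀² = 11.9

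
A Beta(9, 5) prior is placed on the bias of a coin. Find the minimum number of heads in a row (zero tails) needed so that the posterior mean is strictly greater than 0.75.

After k heads and 0 tails the posterior is Beta(9+k, 5), with mean (9+k)/(9+5+k).
Set (9+k)/(14+k) > 0.75 and solve: k > (0.75·14 − 9)/(1 − 0.75) = 6.000.
The smallest integer exceeding 6.000 is 7, and checking k=7: (16)/(21) = 0.7619 > 0.75.

k = 7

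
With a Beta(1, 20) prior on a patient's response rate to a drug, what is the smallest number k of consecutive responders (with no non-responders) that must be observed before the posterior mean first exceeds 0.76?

After k responders and 0 non-responders the posterior is Beta(1+k, 20), with mean (1+k)/(1+20+k).
Set (1+k)/(21+k) > 0.76 and solve: k > (0.76·21 − 1)/(1 − 0.76) = 62.333.
The smallest integer exceeding 62.333 is 63, and checking k=63: (64)/(84) = 0.7619 > 0.76.

k = 63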